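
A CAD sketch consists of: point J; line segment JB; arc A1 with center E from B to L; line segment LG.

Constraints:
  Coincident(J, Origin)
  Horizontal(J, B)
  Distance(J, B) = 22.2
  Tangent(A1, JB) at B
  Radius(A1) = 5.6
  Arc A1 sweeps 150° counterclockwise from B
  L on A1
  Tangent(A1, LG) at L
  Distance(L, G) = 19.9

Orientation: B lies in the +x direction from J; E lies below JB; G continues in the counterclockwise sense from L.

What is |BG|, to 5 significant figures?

24.990

J is at the origin; J and B share the same y with |JB| = 22.2 and B on the +x side, so B = (22.200, 0.0000). A1 meets JB tangentially, so EB is at right angles to JB, so E = B + (0, -5.6) = (22.200, -5.6000). On A1, B sits at bearing 90° from E; a 150° counterclockwise sweep puts L at bearing 240°, so L = E + 5.6·(cos 240°, sin 240°) = (19.400, -10.450). A1 meets LG tangentially, so EL is at right angles to LG, so LG runs along (−sin 240°, cos 240°); with |LG| = 19.9, G = (36.634, -20.400). Then |BG| = |G − B| = 24.990.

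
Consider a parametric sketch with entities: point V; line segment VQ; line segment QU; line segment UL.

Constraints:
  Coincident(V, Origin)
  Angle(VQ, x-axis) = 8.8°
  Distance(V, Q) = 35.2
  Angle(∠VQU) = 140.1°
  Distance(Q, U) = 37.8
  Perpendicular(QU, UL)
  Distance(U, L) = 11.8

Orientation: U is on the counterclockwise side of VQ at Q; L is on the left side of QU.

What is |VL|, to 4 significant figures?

65.69

V is at the origin; VQ runs at 8.8° with length 35.2, so Q = 35.2·(cos 8.8°, sin 8.8°) = (34.79, 5.385). ∠VQU = 140.1°, so QU runs at 8.8° + (180° − 140.1°) = 48.70° from the x-axis; with |QU| = 37.8, U = Q + 37.8·(cos 48.70°, sin 48.70°) = (59.73, 33.78). The perpendicularity gives UL at right angles to QU; with |UL| = 11.8 on the left of QU, L = U + 11.8·(-0.7513, 0.6600) = (50.87, 41.57). Then |VL| = |L − V| = 65.69.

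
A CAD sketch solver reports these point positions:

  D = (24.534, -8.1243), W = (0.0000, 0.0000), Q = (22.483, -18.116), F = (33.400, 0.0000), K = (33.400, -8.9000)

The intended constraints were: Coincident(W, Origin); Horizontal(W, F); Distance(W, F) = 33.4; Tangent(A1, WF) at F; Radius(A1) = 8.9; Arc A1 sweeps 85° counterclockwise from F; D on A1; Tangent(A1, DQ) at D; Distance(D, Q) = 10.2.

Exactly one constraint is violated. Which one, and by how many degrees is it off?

Tangent(A1, DQ) at D — off by 6.60°.

W = (0.00, 0.00) ✓; W.y = 0.00, F.y = 0.00 ✓; |WF| = 33.40 ✓; ∠(KF, FW) = 90.00° ✓; |KF| = 8.900 ✓; bearing(K→D) − bearing(K→F) = 85.00° ✓; |KD| = 8.900 ✓; ∠(KD, DQ) = 96.60° ✗; |DQ| = 10.20 ✓.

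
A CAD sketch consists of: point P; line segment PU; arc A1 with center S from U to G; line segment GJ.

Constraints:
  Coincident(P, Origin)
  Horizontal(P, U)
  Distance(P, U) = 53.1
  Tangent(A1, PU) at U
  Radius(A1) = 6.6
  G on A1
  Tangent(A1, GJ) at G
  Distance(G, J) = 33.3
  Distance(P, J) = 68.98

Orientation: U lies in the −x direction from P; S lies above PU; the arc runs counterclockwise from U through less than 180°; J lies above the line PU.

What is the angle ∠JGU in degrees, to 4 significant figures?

127.0°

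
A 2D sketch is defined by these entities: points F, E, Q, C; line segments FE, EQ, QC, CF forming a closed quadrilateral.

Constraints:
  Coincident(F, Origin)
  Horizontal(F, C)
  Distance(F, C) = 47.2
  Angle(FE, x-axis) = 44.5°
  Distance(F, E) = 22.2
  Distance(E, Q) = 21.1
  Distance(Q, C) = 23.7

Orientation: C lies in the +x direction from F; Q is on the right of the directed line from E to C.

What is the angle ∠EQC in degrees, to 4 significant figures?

102.7°

F is at the origin; F and C share the same y with |FC| = 47.2 and C in +x, so C = (47.2, 0). FE runs at 44.5° with |FE| = 22.2, so E = (15.83, 15.56). Q is determined by |EQ| = 21.1 and |QC| = 23.7 together: it lies at the intersection of circle(E, 21.1) and circle(C, 23.7). With |EC| = 35.01, the foot of the radical line on EC is 15.84 from E and the perpendicular offset is √(21.1² − 15.84²) = 13.94. Taking the right-of-EC solution: Q = (23.83, -3.965).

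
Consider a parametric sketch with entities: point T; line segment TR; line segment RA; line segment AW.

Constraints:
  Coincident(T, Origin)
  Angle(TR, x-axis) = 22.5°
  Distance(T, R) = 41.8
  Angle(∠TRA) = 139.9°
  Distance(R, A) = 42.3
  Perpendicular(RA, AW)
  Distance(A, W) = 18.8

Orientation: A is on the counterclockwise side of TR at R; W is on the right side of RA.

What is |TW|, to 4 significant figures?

87.22

T is at the origin; TR runs at 22.5° with length 41.8, so R = 41.8·(cos 22.5°, sin 22.5°) = (38.62, 16.00). ∠TRA = 139.9°, so RA runs at 22.5° + (180° − 139.9°) = 62.60° from the x-axis; with |RA| = 42.3, A = R + 42.3·(cos 62.60°, sin 62.60°) = (58.08, 53.55). RA is perpendicular to AW; with |AW| = 18.8 on the right of RA, W = A + 18.8·(0.8878, -0.4602) = (74.78, 44.90). Then |TW| = |W − T| = 87.22.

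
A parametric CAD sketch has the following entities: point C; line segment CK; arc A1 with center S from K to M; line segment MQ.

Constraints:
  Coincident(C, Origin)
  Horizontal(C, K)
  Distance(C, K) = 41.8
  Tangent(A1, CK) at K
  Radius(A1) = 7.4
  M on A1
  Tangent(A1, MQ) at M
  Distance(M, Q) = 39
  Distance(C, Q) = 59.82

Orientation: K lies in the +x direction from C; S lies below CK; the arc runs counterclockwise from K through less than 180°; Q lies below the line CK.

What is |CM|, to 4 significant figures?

35.32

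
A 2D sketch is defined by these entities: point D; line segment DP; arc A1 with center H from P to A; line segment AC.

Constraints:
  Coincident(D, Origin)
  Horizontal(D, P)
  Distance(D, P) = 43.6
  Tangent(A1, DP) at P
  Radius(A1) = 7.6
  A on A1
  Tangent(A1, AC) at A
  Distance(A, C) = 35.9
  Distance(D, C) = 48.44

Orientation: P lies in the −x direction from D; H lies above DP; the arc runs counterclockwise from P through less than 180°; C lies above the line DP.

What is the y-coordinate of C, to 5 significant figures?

40.279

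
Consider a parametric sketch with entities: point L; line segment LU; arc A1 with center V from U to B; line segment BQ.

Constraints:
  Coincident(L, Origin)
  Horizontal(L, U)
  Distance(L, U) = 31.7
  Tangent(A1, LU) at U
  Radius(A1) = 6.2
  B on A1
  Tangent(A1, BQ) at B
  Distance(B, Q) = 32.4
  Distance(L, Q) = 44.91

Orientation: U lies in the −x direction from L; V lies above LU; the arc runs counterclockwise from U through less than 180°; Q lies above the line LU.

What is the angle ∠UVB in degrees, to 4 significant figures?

86.68°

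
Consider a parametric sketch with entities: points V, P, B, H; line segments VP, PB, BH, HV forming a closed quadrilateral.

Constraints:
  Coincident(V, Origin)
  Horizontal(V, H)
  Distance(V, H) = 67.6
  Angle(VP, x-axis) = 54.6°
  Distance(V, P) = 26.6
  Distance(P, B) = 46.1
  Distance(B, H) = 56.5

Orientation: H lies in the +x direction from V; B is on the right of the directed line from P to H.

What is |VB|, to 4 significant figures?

29.54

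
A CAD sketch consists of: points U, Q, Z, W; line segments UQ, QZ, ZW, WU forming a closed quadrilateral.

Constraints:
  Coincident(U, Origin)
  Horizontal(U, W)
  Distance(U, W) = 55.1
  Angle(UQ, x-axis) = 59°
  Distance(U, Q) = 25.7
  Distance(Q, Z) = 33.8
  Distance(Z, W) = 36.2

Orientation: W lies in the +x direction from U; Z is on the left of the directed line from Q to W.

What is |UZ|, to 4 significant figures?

56.47

U is at the origin; U and W share the same y with |UW| = 55.1 and W in +x, so W = (55.1, 0). UQ runs at 59.0° with |UQ| = 25.7, so Q = (13.24, 22.03). Z is determined by |QZ| = 33.8 and |ZW| = 36.2 together: it lies at the intersection of circle(Q, 33.8) and circle(W, 36.2). With |QW| = 47.31, the foot of the radical line on QW is 21.88 from Q and the perpendicular offset is √(33.8² − 21.88²) = 25.76. Taking the left-of-QW solution: Z = (44.59, 34.64).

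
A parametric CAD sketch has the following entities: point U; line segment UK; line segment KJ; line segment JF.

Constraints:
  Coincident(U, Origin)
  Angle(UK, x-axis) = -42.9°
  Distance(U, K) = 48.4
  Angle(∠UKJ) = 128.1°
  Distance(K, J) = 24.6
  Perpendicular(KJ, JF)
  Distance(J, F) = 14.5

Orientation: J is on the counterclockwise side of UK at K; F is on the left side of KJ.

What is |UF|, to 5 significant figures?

59.353

∠UKJ = 128.1°, so KJ runs at -42.9° + (180° − 128.1°) = 9.0000° from the x-axis; with |KJ| = 24.6, J = K + 24.6·(cos 9.0000°, sin 9.0000°) = (59.752, -29.099). KJ is perpendicular to JF; with |JF| = 14.5 on the left of KJ, F = J + 14.5·(-0.15643, 0.98769) = (57.484, -14.777). Then |UF| = |F − U| = 59.353.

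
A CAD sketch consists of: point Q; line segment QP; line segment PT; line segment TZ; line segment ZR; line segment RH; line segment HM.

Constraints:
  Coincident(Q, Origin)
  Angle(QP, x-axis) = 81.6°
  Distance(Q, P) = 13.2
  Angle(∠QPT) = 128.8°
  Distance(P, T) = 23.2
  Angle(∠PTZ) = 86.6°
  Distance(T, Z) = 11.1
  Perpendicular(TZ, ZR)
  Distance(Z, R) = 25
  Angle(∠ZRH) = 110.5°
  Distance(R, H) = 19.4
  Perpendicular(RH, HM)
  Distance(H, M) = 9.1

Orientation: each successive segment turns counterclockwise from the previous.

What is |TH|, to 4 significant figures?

32.57

Q is at the origin; QP runs at 81.6° with length 13.2, so P = (1.928, 13.06). ∠QPT = 128.8° gives PT at 132.8° from the x-axis; with |PT| = 23.2, T = (-13.83, 30.08). ∠PTZ = 86.6° gives TZ at -133.8° from the x-axis; with |TZ| = 11.1, Z = (-21.52, 22.07). The perpendicularity gives ZR at right angles to TZ, so ZR runs at -43.80°; with |ZR| = 25.0, R = (-3.474, 4.766). ∠ZRH = 110.5° gives RH at 25.70° from the x-axis; with |RH| = 19.4, H = (14.01, 13.18). Then |TH| = |H − T| = 32.57.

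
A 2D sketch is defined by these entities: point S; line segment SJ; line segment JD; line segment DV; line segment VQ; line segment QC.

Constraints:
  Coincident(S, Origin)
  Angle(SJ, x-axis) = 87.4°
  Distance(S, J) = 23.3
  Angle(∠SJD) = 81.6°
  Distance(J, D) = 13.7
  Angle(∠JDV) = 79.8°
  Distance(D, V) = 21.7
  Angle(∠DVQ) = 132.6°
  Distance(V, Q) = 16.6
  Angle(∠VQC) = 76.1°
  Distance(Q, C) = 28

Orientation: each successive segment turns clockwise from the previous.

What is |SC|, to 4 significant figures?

25.40

∠DVQ = 132.6° gives VQ at -158.6° from the x-axis; with |VQ| = 16.6, Q = (-8.798, -5.626). ∠VQC = 76.1° gives QC at 97.50° from the x-axis; with |QC| = 28.0, C = (-12.45, 22.13). Then |SC| = |C − S| = 25.40.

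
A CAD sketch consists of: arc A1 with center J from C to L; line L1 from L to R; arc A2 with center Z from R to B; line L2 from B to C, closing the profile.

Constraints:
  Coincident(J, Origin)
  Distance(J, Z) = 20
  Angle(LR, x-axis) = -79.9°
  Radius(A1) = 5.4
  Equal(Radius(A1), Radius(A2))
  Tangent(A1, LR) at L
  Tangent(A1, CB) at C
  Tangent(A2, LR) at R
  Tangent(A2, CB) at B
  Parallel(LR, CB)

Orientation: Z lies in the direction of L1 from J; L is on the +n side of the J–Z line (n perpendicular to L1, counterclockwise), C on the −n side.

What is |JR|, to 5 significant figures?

20.716

Tangency of A1 to both parallel lines with radius 5.4 puts L and C at J ± 5.4·n: L = (5.3163, 0.94698), C = (-5.3163, -0.94698). Equal radii place R and B the same way about Z: R = Z + 5.4·n = (8.8237, -18.743), B = Z − 5.4·n = (-1.8090, -20.637). Then |JR| = |R − J| = 20.716.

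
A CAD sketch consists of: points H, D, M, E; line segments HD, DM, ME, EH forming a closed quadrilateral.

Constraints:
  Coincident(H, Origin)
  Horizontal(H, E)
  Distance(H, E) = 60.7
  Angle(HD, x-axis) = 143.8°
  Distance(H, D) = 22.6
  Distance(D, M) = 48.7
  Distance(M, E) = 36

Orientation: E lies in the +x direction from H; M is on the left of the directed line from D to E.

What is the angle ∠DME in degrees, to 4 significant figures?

141.4°

Checks: |DM| = 48.70 ✓; |ME| = 36.00 ✓.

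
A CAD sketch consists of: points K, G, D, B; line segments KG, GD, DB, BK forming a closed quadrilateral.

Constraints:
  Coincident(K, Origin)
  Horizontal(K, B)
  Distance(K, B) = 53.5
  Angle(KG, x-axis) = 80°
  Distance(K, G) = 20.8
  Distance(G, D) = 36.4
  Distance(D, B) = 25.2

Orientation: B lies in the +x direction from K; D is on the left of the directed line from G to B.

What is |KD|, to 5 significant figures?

45.311

Checks: |KB| = 53.50 ✓; |KG| = 20.80 ✓; |GD| = 36.40 ✓; |DB| = 25.20 ✓.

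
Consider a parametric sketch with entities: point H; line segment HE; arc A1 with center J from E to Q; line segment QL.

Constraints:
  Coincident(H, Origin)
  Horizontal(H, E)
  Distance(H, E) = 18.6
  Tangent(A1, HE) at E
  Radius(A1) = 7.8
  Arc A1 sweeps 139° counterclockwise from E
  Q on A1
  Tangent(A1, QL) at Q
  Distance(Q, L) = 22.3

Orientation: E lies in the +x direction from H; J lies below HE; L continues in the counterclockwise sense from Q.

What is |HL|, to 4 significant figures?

41.48

H is at the origin; HE is horizontal with |HE| = 18.6 and E on the +x side, so E = (18.60, 0.000). The tangent condition forces JE to be normal to HE, so J = E + (0, -7.8) = (18.60, -7.800). On A1, E sits at bearing 90° from J; a 139° counterclockwise sweep puts Q at bearing 229°, so Q = J + 7.8·(cos 229°, sin 229°) = (13.48, -13.69). A1 meets QL tangentially, so JQ is at right angles to QL, so QL runs along (−sin 229°, cos 229°); with |QL| = 22.3, L = (30.31, -28.32). Then |HL| = |L − H| = 41.48.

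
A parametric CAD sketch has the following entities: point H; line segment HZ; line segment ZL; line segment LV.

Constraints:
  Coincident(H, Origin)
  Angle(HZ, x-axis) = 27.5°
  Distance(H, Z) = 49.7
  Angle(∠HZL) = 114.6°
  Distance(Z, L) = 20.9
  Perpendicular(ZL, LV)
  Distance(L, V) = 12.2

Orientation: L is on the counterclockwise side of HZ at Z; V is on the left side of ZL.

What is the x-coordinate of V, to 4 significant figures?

30.84

H is at the origin; HZ runs at 27.5° with length 49.7, so Z = 49.7·(cos 27.5°, sin 27.5°) = (44.08, 22.95). ∠HZL = 114.6°, so ZL runs at 27.5° + (180° − 114.6°) = 92.90° from the x-axis; with |ZL| = 20.9, L = Z + 20.9·(cos 92.90°, sin 92.90°) = (43.03, 43.82). ZL ⟂ LV; with |LV| = 12.2 on the left of ZL, V = L + 12.2·(-0.9987, -0.05059) = (30.84, 43.20). So V.x = 30.84.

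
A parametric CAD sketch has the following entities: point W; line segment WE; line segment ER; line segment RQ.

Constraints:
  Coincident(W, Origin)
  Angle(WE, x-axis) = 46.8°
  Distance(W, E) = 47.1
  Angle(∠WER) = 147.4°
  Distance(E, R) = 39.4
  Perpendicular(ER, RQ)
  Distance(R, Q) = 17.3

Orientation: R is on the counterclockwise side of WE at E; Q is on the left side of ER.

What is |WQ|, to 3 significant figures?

79.5

W is at the origin; WE runs at 46.8° with length 47.1, so E = 47.1·(cos 46.8°, sin 46.8°) = (32.2, 34.3). ∠WER = 147.4°, so ER runs at 46.8° + (180° − 147.4°) = 79.4° from the x-axis; with |ER| = 39.4, R = E + 39.4·(cos 79.4°, sin 79.4°) = (39.5, 73.1). ER ⟂ RQ; with |RQ| = 17.3 on the left of ER, Q = R + 17.3·(-0.983, 0.184) = (22.5, 76.2). Then |WQ| = |Q − W| = 79.5.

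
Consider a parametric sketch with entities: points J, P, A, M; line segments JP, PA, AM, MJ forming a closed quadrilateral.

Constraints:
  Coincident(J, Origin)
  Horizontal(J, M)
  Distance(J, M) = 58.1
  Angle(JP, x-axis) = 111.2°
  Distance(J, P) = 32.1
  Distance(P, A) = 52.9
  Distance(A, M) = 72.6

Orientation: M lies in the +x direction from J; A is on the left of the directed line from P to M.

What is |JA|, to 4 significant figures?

71.20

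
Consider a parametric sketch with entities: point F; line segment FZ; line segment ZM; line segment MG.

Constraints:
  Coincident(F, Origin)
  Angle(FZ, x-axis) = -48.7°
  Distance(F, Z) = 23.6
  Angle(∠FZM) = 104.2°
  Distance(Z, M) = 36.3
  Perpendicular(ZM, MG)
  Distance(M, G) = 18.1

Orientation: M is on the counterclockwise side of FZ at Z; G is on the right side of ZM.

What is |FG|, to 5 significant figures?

58.743

F is at the origin; FZ runs at -48.7° with length 23.6, so Z = 23.6·(cos -48.7°, sin -48.7°) = (15.576, -17.730). ∠FZM = 104.2°, so ZM runs at -48.7° + (180° − 104.2°) = 27.100° from the x-axis; with |ZM| = 36.3, M = Z + 36.3·(cos 27.100°, sin 27.100°) = (47.891, -1.1936). ZM is perpendicular to MG; with |MG| = 18.1 on the right of ZM, G = M + 18.1·(0.45554, -0.89021) = (56.136, -17.306). Then |FG| = |G − F| = 58.743.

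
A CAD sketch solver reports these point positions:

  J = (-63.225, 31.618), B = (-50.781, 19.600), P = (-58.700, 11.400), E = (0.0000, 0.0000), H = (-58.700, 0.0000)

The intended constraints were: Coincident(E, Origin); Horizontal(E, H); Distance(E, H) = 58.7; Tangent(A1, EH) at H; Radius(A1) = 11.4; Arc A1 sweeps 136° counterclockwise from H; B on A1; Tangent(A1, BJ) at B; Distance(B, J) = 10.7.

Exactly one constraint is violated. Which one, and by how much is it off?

Distance(B, J) = 10.7 — off by 6.60.

E = (0.00, 0.00) ✓; E.y = 0.00, H.y = 0.00 ✓; |EH| = 58.70 ✓; ∠(PH, HE) = 90.00° ✓; |PH| = 11.40 ✓; bearing(P→B) − bearing(P→H) = 136.0° ✓; |PB| = 11.40 ✓; ∠(PB, BJ) = 90.00° ✓; |BJ| = 17.30 ✗.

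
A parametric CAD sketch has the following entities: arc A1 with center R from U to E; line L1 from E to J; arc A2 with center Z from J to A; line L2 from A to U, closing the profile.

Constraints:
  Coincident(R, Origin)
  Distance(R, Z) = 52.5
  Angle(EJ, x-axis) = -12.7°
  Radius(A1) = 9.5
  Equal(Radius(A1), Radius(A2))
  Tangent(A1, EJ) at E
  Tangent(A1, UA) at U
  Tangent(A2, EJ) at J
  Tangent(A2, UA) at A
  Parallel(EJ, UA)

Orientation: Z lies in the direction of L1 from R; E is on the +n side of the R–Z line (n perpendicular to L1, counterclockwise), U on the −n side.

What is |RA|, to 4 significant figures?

53.35

Tangency of A1 to both parallel lines with radius 9.5 puts E and U at R ± 9.5·n: E = (2.089, 9.268), U = (-2.089, -9.268). Equal radii place J and A the same way about Z: J = Z + 9.5·n = (53.30, -2.274), A = Z − 9.5·n = (49.13, -20.81). Then |RA| = |A − R| = 53.35.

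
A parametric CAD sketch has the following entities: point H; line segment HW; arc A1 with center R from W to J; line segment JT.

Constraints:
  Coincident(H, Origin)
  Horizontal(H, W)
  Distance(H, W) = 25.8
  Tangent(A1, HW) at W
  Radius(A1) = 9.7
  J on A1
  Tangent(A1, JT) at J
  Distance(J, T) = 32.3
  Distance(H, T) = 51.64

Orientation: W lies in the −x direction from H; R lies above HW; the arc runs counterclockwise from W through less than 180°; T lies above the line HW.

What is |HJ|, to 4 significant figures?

21.24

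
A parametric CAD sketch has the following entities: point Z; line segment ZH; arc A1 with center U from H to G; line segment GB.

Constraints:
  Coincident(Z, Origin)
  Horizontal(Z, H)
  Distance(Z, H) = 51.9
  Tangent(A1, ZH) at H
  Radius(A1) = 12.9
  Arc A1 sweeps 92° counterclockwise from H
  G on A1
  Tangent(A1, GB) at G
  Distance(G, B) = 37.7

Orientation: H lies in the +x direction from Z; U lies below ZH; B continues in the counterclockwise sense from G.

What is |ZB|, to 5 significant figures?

65.037

Z is at the origin; Z and H share the same y with |ZH| = 51.9 and H on the +x side, so H = (51.900, 0.0000). A1 meets ZH tangentially, so UH is at right angles to ZH, so U = H + (0, -12.9) = (51.900, -12.900). On A1, H sits at bearing 90° from U; a 92° counterclockwise sweep puts G at bearing 182°, so G = U + 12.9·(cos 182°, sin 182°) = (39.008, -13.350). Since A1 is tangent to GB there, UG ⟂ GB, so GB runs along (−sin 182°, cos 182°); with |GB| = 37.7, B = (40.324, -51.027). Then |ZB| = |B − Z| = 65.037.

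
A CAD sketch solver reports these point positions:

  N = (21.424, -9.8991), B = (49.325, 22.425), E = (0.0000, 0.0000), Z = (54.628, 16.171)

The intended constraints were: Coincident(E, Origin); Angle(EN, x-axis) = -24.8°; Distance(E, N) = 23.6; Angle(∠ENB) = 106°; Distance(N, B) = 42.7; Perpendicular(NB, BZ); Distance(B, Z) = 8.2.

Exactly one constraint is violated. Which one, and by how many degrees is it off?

Perpendicular(NB, BZ) — off by 8.90°.

E = (0.00, 0.00) ✓; EN at -24.80° ✓; |EN| = 23.60 ✓; ∠ENB = 106.0° ✓; |NB| = 42.70 ✓; ∠(NB, BZ) = 98.90° ✗; |BZ| = 8.200 ✓.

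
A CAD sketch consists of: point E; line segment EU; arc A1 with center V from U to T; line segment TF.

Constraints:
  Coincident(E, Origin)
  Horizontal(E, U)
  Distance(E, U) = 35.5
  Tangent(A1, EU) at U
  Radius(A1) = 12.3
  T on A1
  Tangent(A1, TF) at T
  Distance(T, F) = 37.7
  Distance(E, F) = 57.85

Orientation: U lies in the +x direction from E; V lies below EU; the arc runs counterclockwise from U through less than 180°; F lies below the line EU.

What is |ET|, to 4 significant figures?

26.94

E is at the origin; E and U share the same y with |EU| = 35.5 and U on the +x side, so U = (35.50, 0.000). Tangency of A1 to EU means the radius VU is perpendicular to EU, so V = U + (0, -12.3) = (35.50, -12.30). Since VT ⟂ TF (tangency), |VF| = √(12.3² + 37.7²) = 39.66 regardless of where T sits on A1. So F lies on both circle(E, 57.85) and circle(V, 39.66); the below-EU intersection is F = (27.17, -51.07). T is the foot of the tangent from F: T = (23.27, -13.57).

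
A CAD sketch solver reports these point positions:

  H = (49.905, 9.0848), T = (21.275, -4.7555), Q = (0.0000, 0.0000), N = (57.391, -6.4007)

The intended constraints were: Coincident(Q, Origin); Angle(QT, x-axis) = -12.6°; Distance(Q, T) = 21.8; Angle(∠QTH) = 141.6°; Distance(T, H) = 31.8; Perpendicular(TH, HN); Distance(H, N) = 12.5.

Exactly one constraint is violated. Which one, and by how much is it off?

Distance(H, N) = 12.5 — off by 4.70.

Q = (0.00, 0.00) ✓; QT at -12.60° ✓; |QT| = 21.80 ✓; ∠QTH = 141.6° ✓; |TH| = 31.80 ✓; ∠(TH, HN) = 90.00° ✓; |HN| = 17.20 ✗.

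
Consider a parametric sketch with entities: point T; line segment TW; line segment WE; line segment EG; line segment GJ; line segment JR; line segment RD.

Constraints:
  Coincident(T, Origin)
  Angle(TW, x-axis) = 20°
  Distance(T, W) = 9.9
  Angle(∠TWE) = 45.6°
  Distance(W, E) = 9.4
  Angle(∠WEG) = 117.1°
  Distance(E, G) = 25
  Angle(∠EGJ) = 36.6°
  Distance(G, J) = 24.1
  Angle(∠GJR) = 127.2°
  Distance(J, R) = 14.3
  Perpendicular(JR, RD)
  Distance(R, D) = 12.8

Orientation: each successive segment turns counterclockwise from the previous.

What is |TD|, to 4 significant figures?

12.15

T is at the origin; TW runs at 20.0° with length 9.9, so W = (9.303, 3.386). ∠TWE = 45.6° gives WE at 154.4° from the x-axis; with |WE| = 9.4, E = (0.8257, 7.448). ∠WEG = 117.1° gives EG at -142.7° from the x-axis; with |EG| = 25.0, G = (-19.06, -7.702). ∠EGJ = 36.6° gives GJ at 0.7000° from the x-axis; with |GJ| = 24.1, J = (5.037, -7.408). ∠GJR = 127.2° gives JR at 53.50° from the x-axis; with |JR| = 14.3, R = (13.54, 4.087). JR is perpendicular to RD, so RD runs at 143.5°; with |RD| = 12.8, D = (3.254, 11.70). Then |TD| = |D − T| = 12.15.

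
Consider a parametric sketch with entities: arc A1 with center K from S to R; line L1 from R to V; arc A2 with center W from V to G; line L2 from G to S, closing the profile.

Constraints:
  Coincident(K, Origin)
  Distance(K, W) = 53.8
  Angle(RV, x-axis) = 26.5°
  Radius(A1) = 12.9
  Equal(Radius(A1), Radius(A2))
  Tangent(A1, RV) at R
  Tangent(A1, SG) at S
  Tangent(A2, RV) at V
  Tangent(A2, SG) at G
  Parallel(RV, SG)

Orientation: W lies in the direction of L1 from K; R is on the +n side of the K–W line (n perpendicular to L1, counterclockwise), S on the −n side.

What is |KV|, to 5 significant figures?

55.325

The slot axis is L1's direction at 26.5°, so u = (cos 26.5°, sin 26.5°) = (0.89493, 0.44620) and n = (−sin 26.5°, cos 26.5°) = (-0.44620, 0.89493). K is at the origin and W lies 53.8 along u from K, so W = 53.8·u = (48.147, 24.005). Tangency of A1 to both parallel lines with radius 12.9 puts R and S at K ± 12.9·n: R = (-5.7560, 11.545), S = (5.7560, -11.545). Equal radii place V and G the same way about W: V = W + 12.9·n = (42.392, 35.550), G = W − 12.9·n = (53.903, 12.461). Then |KV| = |V − K| = 55.325.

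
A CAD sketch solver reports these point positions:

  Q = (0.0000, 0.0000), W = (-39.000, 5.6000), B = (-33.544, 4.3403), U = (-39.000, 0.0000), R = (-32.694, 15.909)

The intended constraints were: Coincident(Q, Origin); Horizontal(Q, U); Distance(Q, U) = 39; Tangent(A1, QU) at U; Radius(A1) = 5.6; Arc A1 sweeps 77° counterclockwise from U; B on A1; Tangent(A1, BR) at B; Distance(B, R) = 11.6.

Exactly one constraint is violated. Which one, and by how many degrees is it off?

Tangent(A1, BR) at B — off by 8.80°.

Q = (0.00, 0.00) ✓; Q.y = 0.00, U.y = 0.00 ✓; |QU| = 39.00 ✓; ∠(WU, UQ) = 90.00° ✓; |WU| = 5.600 ✓; bearing(W→B) − bearing(W→U) = 77.00° ✓; |WB| = 5.600 ✓; ∠(WB, BR) = 81.20° ✗; |BR| = 11.60 ✓.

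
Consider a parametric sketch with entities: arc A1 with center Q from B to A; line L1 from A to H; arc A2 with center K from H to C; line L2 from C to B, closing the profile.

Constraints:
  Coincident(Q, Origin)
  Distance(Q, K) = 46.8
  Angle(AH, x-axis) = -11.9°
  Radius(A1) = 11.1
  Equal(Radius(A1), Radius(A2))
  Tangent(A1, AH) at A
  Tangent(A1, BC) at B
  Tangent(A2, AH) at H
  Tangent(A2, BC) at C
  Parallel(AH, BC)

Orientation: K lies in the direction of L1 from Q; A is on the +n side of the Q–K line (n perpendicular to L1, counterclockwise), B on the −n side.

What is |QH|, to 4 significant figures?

48.10

The slot axis is L1's direction at -11.9°, so u = (cos -11.9°, sin -11.9°) = (0.9785, -0.2062) and n = (−sin -11.9°, cos -11.9°) = (0.2062, 0.9785). Q is at the origin and K lies 46.8 along u from Q, so K = 46.8·u = (45.79, -9.650). Tangency of A1 to both parallel lines with radius 11.1 puts A and B at Q ± 11.1·n: A = (2.289, 10.86), B = (-2.289, -10.86). Equal radii place H and C the same way about K: H = K + 11.1·n = (48.08, 1.211), C = K − 11.1·n = (43.51, -20.51). Then |QH| = |H − Q| = 48.10.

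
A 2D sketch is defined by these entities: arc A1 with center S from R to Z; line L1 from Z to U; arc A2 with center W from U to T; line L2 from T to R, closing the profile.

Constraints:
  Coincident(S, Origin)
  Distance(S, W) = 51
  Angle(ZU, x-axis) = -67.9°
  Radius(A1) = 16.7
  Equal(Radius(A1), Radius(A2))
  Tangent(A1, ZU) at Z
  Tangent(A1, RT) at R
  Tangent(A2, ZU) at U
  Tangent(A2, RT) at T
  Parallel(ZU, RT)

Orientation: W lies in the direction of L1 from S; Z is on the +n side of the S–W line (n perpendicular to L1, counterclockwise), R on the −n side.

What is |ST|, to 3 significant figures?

53.7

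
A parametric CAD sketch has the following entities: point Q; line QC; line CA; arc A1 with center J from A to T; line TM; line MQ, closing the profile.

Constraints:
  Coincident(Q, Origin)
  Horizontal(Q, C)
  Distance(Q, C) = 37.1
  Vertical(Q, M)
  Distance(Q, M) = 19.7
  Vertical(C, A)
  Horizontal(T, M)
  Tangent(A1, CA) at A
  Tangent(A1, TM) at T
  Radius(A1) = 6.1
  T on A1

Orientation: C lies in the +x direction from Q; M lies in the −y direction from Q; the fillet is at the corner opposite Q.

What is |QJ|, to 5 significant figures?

33.852

Q is at the origin; Q and C share the same y with |QC| = 37.1 and C on the +x side, so C = (37.100, 0.0000). Q and M share the same x with |QM| = 19.7 and M on the −y side, so M = (0.0000, -19.700). The virtual corner opposite Q is at (37.100, -19.700). A1 meets CA tangentially, so JA is at right angles to CA and the tangent condition forces JT to be normal to TM, with radius 6.1, so the center J sits 6.1 in from both sides at J = (31.000, -13.600). Then |QJ| = |J − Q| = 33.852.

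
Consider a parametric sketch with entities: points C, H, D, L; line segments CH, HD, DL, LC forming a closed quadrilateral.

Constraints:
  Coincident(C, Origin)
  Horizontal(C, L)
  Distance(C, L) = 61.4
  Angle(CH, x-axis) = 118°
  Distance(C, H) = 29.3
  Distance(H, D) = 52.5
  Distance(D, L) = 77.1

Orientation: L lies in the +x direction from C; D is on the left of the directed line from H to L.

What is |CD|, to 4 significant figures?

68.68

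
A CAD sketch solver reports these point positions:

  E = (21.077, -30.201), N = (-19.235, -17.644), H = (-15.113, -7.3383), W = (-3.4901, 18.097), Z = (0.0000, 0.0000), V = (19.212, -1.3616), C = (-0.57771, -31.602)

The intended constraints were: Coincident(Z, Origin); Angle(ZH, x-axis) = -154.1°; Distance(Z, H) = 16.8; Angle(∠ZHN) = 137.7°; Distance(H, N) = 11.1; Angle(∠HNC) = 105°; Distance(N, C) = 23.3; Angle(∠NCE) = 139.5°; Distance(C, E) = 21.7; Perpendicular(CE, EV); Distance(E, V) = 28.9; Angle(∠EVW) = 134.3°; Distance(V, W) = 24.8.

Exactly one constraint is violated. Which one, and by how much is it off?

Distance(V, W) = 24.8 — off by 5.10.

Z = (0.00, 0.00) ✓; ZH at -154.1° ✓; |ZH| = 16.80 ✓; ∠ZHN = 137.7° ✓; |HN| = 11.10 ✓; ∠HNC = 105.0° ✓; |NC| = 23.30 ✓; ∠NCE = 139.5° ✓; |CE| = 21.70 ✓; ∠(CE, EV) = 90.00° ✓; |EV| = 28.90 ✓; ∠EVW = 134.3° ✓; |VW| = 29.90 ✗.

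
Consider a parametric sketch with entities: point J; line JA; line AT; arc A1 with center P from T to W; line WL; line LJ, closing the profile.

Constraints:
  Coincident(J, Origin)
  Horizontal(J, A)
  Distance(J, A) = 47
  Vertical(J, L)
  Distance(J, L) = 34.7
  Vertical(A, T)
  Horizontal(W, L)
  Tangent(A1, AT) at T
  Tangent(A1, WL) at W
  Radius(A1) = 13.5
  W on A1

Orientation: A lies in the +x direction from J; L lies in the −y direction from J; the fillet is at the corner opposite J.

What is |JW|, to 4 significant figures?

48.23

J is at the origin; JA is horizontal with |JA| = 47.0 and A on the +x side, so A = (47.00, 0.000). JL is vertical with |JL| = 34.7 and L on the −y side, so L = (0.000, -34.70). The virtual corner opposite J is at (47.00, -34.70). Tangency of A1 to AT means the radius PT is perpendicular to AT and A1 meets WL tangentially, so PW is at right angles to WL, with radius 13.5, so the center P sits 13.5 in from both sides at P = (33.50, -21.20). That places the tangent points at T = (47.00, -21.20) on AT and W = (33.50, -34.70) on WL. Then |JW| = |W − J| = 48.23.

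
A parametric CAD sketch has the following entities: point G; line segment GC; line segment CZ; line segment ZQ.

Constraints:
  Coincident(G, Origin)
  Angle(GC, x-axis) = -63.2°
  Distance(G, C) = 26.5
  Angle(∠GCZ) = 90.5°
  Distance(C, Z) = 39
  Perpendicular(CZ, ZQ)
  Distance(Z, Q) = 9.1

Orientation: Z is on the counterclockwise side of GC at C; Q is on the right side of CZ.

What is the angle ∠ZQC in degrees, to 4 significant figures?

76.87°

G is at the origin; GC runs at -63.2° with length 26.5, so C = 26.5·(cos -63.2°, sin -63.2°) = (11.95, -23.65). ∠GCZ = 90.5°, so CZ runs at -63.2° + (180° − 90.5°) = 26.30° from the x-axis; with |CZ| = 39.0, Z = C + 39.0·(cos 26.30°, sin 26.30°) = (46.91, -6.374). The perpendicularity gives ZQ at right angles to CZ; with |ZQ| = 9.1 on the right of CZ, Q = Z + 9.1·(0.4431, -0.8965) = (50.94, -14.53). Then cos ∠ZQC = QZ·QC / (|QZ||QC|), giving 76.87°.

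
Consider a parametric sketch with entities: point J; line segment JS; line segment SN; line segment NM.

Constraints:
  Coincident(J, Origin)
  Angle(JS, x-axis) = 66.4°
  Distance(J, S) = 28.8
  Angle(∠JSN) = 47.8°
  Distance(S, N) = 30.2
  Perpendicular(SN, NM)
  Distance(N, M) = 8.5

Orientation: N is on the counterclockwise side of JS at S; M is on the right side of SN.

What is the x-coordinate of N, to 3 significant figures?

-17.1

J is at the origin; JS runs at 66.4° with length 28.8, so S = 28.8·(cos 66.4°, sin 66.4°) = (11.5, 26.4). ∠JSN = 47.8°, so SN runs at 66.4° + (180° − 47.8°) = 199° from the x-axis; with |SN| = 30.2, N = S + 30.2·(cos 199°, sin 199°) = (-17.1, 16.8). So N.x = -17.1.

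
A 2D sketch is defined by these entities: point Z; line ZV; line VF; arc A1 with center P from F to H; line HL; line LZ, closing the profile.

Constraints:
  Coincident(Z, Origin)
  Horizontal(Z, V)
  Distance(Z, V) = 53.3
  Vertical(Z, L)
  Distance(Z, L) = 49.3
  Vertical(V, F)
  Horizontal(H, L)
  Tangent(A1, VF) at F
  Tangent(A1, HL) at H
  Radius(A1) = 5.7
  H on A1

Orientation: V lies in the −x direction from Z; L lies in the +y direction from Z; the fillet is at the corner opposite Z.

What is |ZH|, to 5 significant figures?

68.529

Z is at the origin; ZV is horizontal with |ZV| = 53.3 and V on the −x side, so V = (-53.300, 0.0000). Z and L share the same x with |ZL| = 49.3 and L on the +y side, so L = (0.0000, 49.300). The virtual corner opposite Z is at (-53.300, 49.300). Tangency of A1 to VF means the radius PF is perpendicular to VF and the tangent condition forces PH to be normal to HL, with radius 5.7, so the center P sits 5.7 in from both sides at P = (-47.600, 43.600). That places the tangent points at F = (-53.300, 43.600) on VF and H = (-47.600, 49.300) on HL. Then |ZH| = |H − Z| = 68.529.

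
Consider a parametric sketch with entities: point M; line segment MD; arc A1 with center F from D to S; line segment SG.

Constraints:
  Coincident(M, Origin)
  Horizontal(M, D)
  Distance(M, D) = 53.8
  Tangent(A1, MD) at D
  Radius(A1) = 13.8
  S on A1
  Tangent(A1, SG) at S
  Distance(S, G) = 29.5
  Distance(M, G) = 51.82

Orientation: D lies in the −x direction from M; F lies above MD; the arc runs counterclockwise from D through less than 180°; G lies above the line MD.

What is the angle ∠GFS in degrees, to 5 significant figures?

64.930°

Checks: |FS| = 13.80 ✓; ∠(FS, SG) = 90.00° ✓; |SG| = 29.50 ✓; |MG| = 51.82 ✓.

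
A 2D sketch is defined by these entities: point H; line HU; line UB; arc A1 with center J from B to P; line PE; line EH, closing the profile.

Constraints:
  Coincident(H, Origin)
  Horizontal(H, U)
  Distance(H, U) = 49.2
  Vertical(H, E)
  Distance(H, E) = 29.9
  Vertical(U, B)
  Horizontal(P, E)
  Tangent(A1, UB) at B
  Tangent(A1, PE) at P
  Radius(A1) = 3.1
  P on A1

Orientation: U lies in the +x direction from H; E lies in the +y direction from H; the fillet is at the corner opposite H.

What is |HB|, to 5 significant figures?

56.026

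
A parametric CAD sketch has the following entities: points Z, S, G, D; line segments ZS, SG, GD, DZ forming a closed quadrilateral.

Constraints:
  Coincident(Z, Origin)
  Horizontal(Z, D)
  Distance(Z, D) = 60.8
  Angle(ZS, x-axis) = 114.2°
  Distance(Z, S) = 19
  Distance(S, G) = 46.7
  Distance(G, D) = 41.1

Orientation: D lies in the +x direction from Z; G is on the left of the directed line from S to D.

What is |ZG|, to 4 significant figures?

48.96

Z is at the origin; Z and D share the same y with |ZD| = 60.8 and D in +x, so D = (60.8, 0). ZS runs at 114.2° with |ZS| = 19.0, so S = (-7.789, 17.33). G is determined by |SG| = 46.7 and |GD| = 41.1 together: it lies at the intersection of circle(S, 46.7) and circle(D, 41.1). With |SD| = 70.74, the foot of the radical line on SD is 38.85 from S and the perpendicular offset is √(46.7² − 38.85²) = 25.92. Taking the left-of-SD solution: G = (36.22, 32.94).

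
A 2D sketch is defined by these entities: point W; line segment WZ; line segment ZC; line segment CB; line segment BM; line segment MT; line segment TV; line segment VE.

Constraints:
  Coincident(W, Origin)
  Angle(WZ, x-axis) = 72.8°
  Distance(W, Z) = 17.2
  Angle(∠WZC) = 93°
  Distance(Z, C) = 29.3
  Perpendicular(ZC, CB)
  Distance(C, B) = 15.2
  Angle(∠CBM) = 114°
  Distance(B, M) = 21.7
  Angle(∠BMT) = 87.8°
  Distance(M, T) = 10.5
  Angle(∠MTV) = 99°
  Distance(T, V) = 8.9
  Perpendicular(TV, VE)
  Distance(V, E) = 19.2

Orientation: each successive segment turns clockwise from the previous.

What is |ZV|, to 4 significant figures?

16.41

W is at the origin; WZ runs at 72.8° with length 17.2, so Z = (5.086, 16.43). ∠WZC = 93.0° gives ZC at -14.20° from the x-axis; with |ZC| = 29.3, C = (33.49, 9.243). ZC is perpendicular to CB, so CB runs at -104.2°; with |CB| = 15.2, B = (29.76, -5.492). ∠CBM = 114.0° gives BM at -170.2° from the x-axis; with |BM| = 21.7, M = (8.379, -9.186). ∠BMT = 87.8° gives MT at 97.60° from the x-axis; with |MT| = 10.5, T = (6.990, 1.222). ∠MTV = 99.0° gives TV at 16.60° from the x-axis; with |TV| = 8.9, V = (15.52, 3.765). Then |ZV| = |V − Z| = 16.41.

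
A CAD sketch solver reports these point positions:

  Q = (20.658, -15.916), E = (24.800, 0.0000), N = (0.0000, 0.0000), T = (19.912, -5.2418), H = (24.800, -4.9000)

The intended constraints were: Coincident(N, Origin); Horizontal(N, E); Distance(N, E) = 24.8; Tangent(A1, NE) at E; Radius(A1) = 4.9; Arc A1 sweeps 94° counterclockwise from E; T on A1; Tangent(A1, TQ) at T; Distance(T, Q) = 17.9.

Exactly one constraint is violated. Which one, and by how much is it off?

Distance(T, Q) = 17.9 — off by 7.20.

N = (0.00, 0.00) ✓; N.y = 0.00, E.y = 0.00 ✓; |NE| = 24.80 ✓; ∠(HE, EN) = 90.00° ✓; |HE| = 4.900 ✓; bearing(H→T) − bearing(H→E) = 94.00° ✓; |HT| = 4.900 ✓; ∠(HT, TQ) = 90.00° ✓; |TQ| = 10.70 ✗.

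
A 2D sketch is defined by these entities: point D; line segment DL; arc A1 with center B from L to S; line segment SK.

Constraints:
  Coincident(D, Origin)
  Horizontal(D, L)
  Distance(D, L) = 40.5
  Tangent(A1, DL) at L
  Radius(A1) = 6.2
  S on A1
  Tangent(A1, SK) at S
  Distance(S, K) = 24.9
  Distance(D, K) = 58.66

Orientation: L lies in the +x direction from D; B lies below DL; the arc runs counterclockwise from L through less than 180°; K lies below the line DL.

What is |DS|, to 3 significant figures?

36.9

Checks: |BS| = 6.200 ✓; ∠(BS, SK) = 90.00° ✓; |SK| = 24.90 ✓; |DK| = 58.66 ✓.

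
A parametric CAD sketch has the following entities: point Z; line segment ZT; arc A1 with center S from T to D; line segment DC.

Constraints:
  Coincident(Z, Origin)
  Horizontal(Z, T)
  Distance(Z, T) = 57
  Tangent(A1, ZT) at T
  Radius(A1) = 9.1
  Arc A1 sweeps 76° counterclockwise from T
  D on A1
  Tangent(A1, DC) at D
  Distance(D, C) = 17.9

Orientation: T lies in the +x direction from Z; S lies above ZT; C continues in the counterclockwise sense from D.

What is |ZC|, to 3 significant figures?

74.2

Z is at the origin; ZT is horizontal with |ZT| = 57.0 and T on the +x side, so T = (57.0, 0.00). Since A1 is tangent to ZT there, ST ⟂ ZT, so S = T + (0, 9.1) = (57.0, 9.10). On A1, T sits at bearing -90° from S; a 76° counterclockwise sweep puts D at bearing -14°, so D = S + 9.1·(cos -14°, sin -14°) = (65.8, 6.90). Tangency of A1 to DC means the radius SD is perpendicular to DC, so DC runs along (−sin -14°, cos -14°); with |DC| = 17.9, C = (70.2, 24.3). Then |ZC| = |C − Z| = 74.2.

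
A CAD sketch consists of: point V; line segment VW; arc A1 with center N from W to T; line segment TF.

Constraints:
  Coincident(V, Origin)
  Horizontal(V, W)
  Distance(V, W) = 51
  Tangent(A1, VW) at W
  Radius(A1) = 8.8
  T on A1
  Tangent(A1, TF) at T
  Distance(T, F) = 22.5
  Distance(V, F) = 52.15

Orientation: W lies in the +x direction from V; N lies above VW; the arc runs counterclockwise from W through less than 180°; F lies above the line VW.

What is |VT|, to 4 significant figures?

59.26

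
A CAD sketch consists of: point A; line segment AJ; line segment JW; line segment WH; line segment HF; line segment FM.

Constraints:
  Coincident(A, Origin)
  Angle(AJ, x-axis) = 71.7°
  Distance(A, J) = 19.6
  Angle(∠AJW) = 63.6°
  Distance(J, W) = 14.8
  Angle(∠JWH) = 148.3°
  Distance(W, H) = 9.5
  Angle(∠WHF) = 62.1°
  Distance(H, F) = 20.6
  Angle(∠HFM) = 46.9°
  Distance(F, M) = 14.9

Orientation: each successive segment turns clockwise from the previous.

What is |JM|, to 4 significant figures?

8.437

∠WHF = 62.1° gives HF at 165.7° from the x-axis; with |HF| = 20.6, F = (-1.054, 4.053). ∠HFM = 46.9° gives FM at 32.60° from the x-axis; with |FM| = 14.9, M = (11.50, 12.08). Then |JM| = |M − J| = 8.437.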